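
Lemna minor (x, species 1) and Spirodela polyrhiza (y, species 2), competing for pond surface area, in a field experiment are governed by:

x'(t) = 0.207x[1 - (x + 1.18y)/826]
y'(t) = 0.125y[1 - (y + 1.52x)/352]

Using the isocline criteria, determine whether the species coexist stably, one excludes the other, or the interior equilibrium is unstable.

Compare the nullcline intercepts: K1/α12 = 826/1.18 = 700 > K2 = 352; K2/α21 = 352/1.52 = 232 < K1 = 826.
Since the inequalities point opposite ways, species 1 can invade but species 2 cannot.

species 1 excludes species 2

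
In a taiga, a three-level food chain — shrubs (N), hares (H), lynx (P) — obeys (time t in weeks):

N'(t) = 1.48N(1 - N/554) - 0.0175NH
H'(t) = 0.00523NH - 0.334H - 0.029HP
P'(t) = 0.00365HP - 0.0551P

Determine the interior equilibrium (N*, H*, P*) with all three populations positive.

From dP/dt = 0: 0.00365H* = 0.0551, so H* = 15.1.
From dN/dt = 0: 1.48(1 - N*/554) = 0.0175·15.1, giving N* = 554·(1 - 0.178) = 455.
From dH/dt = 0: 0.00523·455 - 0.334 = 0.029P*, so P* = 2.05/0.029 = 70.6.

N* ≈ 455, H* ≈ 15.1, P* ≈ 70.6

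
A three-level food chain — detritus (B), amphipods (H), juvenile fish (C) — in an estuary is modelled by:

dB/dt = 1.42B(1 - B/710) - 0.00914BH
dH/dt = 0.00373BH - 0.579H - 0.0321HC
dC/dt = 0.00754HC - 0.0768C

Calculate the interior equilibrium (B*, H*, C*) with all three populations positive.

From dC/dt = 0: 0.00754H* = 0.0768, so H* = 10.2.
From dB/dt = 0: 1.42(1 - B*/710) = 0.00914·10.2, giving B* = 710·(1 - 0.0656) = 663.
From dH/dt = 0: 0.00373·663 - 0.579 = 0.0321C*, so C* = 1.9/0.0321 = 59.1.

B* ≈ 663, H* ≈ 10.2, C* ≈ 59.1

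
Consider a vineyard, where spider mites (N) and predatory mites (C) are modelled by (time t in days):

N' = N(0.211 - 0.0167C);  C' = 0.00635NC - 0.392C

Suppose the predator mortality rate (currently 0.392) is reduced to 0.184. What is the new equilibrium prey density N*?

At the interior fixed point, setting dC/dt = 0 with C > 0 fixes N* = (predator death rate)/(NC coefficient) — independent of the other coefficients.
With the change, N* = 0.184/0.00635 = 29; it falls from 61.7.

N* ≈ 29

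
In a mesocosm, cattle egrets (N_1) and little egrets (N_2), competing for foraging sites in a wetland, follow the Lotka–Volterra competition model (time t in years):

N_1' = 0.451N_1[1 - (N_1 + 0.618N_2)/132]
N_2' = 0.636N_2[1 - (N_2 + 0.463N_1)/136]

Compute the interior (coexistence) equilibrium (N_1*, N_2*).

N_1* ≈ 67.2, N_2* ≈ 105

Setting both brackets to zero gives the nullclines N_1 + 0.618N_2 = 132 and 0.463N_1 + N_2 = 136.
Substituting N_2 = 136 - 0.463N_1 into the first: N_1(1 - 0.618·0.463) = 132 - 0.618·136.
So N_1* = 48/0.714 = 67.2, and then N_2* = 136 - 0.463·67.2 = 105.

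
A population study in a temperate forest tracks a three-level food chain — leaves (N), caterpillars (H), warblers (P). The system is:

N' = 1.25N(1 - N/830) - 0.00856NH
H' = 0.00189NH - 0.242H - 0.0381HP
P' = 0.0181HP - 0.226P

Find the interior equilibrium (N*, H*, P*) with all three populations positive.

N* ≈ 759, H* ≈ 12.5, P* ≈ 31.3

From dP/dt = 0: 0.0181H* = 0.226, so H* = 12.5.
From dN/dt = 0: 1.25(1 - N*/830) = 0.00856·12.5, giving N* = 830·(1 - 0.0855) = 759.
From dH/dt = 0: 0.00189·759 - 0.242 = 0.0381P*, so P* = 1.19/0.0381 = 31.3.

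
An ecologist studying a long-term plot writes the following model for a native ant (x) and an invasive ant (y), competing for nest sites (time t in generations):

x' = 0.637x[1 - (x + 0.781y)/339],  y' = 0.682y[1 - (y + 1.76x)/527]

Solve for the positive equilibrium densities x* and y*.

Setting both brackets to zero gives the nullclines x + 0.781y = 339 and 1.76x + y = 527.
Substituting y = 527 - 1.76x into the first: x(1 - 0.781·1.76) = 339 - 0.781·527.
So x* = -72.6/-0.375 = 194, and then y* = 527 - 1.76·194 = 186.

x* ≈ 194, y* ≈ 186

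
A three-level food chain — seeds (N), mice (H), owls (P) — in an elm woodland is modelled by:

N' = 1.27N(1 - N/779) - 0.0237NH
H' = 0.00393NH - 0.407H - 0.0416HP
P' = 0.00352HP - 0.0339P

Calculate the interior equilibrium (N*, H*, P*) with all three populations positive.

From dP/dt = 0: 0.00352H* = 0.0339, so H* = 9.63.
From dN/dt = 0: 1.27(1 - N*/779) = 0.0237·9.63, giving N* = 779·(1 - 0.18) = 639.
From dH/dt = 0: 0.00393·639 - 0.407 = 0.0416P*, so P* = 2.1/0.0416 = 50.6.

N* ≈ 639, H* ≈ 9.63, P* ≈ 50.6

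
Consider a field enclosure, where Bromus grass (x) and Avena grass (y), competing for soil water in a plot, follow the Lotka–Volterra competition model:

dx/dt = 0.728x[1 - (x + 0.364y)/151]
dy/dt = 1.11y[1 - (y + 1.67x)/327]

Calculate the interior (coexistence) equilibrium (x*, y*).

x* ≈ 81.5, y* ≈ 191

Setting both brackets to zero gives the nullclines x + 0.364y = 151 and 1.67x + y = 327.
Substituting y = 327 - 1.67x into the first: x(1 - 0.364·1.67) = 151 - 0.364·327.
So x* = 32/0.392 = 81.5, and then y* = 327 - 1.67·81.5 = 191.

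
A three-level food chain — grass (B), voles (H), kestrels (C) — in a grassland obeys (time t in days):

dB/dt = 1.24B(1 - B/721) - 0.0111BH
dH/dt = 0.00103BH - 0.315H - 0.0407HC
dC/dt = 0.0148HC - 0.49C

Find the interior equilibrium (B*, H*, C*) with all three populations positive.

B* ≈ 507, H* ≈ 33.1, C* ≈ 5.1

From dC/dt = 0: 0.0148H* = 0.49, so H* = 33.1.
From dB/dt = 0: 1.24(1 - B*/721) = 0.0111·33.1, giving B* = 721·(1 - 0.296) = 507.
From dH/dt = 0: 0.00103·507 - 0.315 = 0.0407C*, so C* = 0.208/0.0407 = 5.1.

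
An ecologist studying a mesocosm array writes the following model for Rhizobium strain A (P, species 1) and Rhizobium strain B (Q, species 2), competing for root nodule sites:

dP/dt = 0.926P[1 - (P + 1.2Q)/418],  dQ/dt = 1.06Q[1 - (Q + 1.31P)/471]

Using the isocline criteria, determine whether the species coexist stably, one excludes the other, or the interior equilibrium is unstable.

Compare the nullcline intercepts: K1/α12 = 418/1.2 = 348 < K2 = 471; K2/α21 = 471/1.31 = 360 < K1 = 418.
Since both are reversed, neither can invade when rare; the interior point is a saddle.

unstable coexistence (outcome depends on initial conditions)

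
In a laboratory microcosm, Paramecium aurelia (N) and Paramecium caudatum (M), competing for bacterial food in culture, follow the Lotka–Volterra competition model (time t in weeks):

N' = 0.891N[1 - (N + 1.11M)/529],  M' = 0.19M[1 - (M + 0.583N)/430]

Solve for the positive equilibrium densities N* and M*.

N* ≈ 147, M* ≈ 345

Setting both brackets to zero gives the nullclines N + 1.11M = 529 and 0.583N + M = 430.
Substituting M = 430 - 0.583N into the first: N(1 - 1.11·0.583) = 529 - 1.11·430.
So N* = 51.7/0.353 = 147, and then M* = 430 - 0.583·147 = 345.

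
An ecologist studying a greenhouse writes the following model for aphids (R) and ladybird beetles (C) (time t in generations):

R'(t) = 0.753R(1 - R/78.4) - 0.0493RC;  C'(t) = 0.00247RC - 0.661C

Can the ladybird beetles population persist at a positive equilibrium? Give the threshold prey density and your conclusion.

Threshold R = 268; K < 268, so no, the predator goes extinct.

The predator equation gives dC/dt > 0 only when R > 0.661/0.00247 = 268.
Without the predator, R → K = 78.4. Since 78.4 < 268, the predator cannot invade.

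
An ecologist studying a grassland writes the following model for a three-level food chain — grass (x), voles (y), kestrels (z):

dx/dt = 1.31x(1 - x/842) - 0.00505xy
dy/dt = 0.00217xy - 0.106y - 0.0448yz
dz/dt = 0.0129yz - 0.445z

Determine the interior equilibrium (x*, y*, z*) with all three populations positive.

From dz/dt = 0: 0.0129y* = 0.445, so y* = 34.5.
From dx/dt = 0: 1.31(1 - x*/842) = 0.00505·34.5, giving x* = 842·(1 - 0.133) = 730.
From dy/dt = 0: 0.00217·730 - 0.106 = 0.0448z*, so z* = 1.48/0.0448 = 33.

x* ≈ 730, y* ≈ 34.5, z* ≈ 33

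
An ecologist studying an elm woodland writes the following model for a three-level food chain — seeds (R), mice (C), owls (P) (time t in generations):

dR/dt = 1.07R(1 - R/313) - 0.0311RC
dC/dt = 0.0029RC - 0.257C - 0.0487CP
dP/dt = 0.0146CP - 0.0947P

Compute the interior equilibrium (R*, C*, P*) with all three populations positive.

R* ≈ 254, C* ≈ 6.49, P* ≈ 9.85

From dP/dt = 0: 0.0146C* = 0.0947, so C* = 6.49.
From dR/dt = 0: 1.07(1 - R*/313) = 0.0311·6.49, giving R* = 313·(1 - 0.189) = 254.
From dC/dt = 0: 0.0029·254 - 0.257 = 0.0487P*, so P* = 0.48/0.0487 = 9.85.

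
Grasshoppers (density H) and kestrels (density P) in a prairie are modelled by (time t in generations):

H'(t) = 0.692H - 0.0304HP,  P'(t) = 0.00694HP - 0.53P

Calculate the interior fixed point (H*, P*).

Set dP/dt = 0 with P > 0: 0.00694H - 0.53 = 0, so H* = 0.53/0.00694 = 76.4.
Set dH/dt = 0 with H > 0: 0.692 - 0.0304P = 0, so P* = 0.692/0.0304 = 22.8.

H* ≈ 76.4, P* ≈ 22.8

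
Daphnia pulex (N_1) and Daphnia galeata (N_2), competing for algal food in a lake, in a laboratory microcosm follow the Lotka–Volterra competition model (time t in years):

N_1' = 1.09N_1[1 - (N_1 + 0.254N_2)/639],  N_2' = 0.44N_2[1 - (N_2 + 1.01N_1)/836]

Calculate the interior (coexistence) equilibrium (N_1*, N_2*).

N_1* ≈ 574, N_2* ≈ 256

Setting both brackets to zero gives the nullclines N_1 + 0.254N_2 = 639 and 1.01N_1 + N_2 = 836.
Substituting N_2 = 836 - 1.01N_1 into the first: N_1(1 - 0.254·1.01) = 639 - 0.254·836.
So N_1* = 427/0.743 = 574, and then N_2* = 836 - 1.01·574 = 256.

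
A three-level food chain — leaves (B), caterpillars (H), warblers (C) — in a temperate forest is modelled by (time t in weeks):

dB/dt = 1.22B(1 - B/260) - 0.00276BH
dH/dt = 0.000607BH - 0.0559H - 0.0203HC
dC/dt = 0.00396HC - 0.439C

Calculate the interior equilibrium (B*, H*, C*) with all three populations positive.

From dC/dt = 0: 0.00396H* = 0.439, so H* = 111.
From dB/dt = 0: 1.22(1 - B*/260) = 0.00276·111, giving B* = 260·(1 - 0.251) = 195.
From dH/dt = 0: 0.000607·195 - 0.0559 = 0.0203C*, so C* = 0.0623/0.0203 = 3.07.

B* ≈ 195, H* ≈ 111, C* ≈ 3.07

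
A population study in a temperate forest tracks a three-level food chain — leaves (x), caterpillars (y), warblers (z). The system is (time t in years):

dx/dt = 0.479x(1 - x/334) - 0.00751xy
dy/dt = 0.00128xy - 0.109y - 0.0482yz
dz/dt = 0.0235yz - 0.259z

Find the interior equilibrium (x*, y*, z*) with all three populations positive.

From dz/dt = 0: 0.0235y* = 0.259, so y* = 11.
From dx/dt = 0: 0.479(1 - x*/334) = 0.00751·11, giving x* = 334·(1 - 0.173) = 276.
From dy/dt = 0: 0.00128·276 - 0.109 = 0.0482z*, so z* = 0.245/0.0482 = 5.08.

x* ≈ 276, y* ≈ 11, z* ≈ 5.08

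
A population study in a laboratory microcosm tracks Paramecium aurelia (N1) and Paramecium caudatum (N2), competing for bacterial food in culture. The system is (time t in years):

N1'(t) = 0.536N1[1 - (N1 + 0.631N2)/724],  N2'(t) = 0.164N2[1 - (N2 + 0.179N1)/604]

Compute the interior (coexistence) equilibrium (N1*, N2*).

Setting both brackets to zero gives the nullclines N1 + 0.631N2 = 724 and 0.179N1 + N2 = 604.
Substituting N2 = 604 - 0.179N1 into the first: N1(1 - 0.631·0.179) = 724 - 0.631·604.
So N1* = 343/0.887 = 387, and then N2* = 604 - 0.179·387 = 535.

N1* ≈ 387, N2* ≈ 535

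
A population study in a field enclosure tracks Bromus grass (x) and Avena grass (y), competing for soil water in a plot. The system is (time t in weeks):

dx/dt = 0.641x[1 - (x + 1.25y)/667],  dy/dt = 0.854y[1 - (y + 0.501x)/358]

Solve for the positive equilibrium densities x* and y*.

Setting both brackets to zero gives the nullclines x + 1.25y = 667 and 0.501x + y = 358.
Substituting y = 358 - 0.501x into the first: x(1 - 1.25·0.501) = 667 - 1.25·358.
So x* = 220/0.374 = 587, and then y* = 358 - 0.501·587 = 63.8.

x* ≈ 587, y* ≈ 63.8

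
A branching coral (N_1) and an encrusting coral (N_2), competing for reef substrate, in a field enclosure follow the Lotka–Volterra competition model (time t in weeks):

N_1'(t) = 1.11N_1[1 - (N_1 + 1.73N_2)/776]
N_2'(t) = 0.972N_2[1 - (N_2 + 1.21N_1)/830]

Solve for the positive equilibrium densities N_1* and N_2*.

N_1* ≈ 604, N_2* ≈ 99.7

Setting both brackets to zero gives the nullclines N_1 + 1.73N_2 = 776 and 1.21N_1 + N_2 = 830.
Substituting N_2 = 830 - 1.21N_1 into the first: N_1(1 - 1.73·1.21) = 776 - 1.73·830.
So N_1* = -660/-1.09 = 604, and then N_2* = 830 - 1.21·604 = 99.7.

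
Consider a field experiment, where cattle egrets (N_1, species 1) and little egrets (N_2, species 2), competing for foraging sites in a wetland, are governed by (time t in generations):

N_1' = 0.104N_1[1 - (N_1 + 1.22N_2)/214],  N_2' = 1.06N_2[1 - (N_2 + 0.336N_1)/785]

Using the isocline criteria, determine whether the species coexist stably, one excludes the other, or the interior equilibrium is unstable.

species 2 excludes species 1

Compare the nullcline intercepts: K1/α12 = 214/1.22 = 175 < K2 = 785; K2/α21 = 785/0.336 = 2340 > K1 = 214.
Since the inequalities point opposite ways, species 2 can invade but species 1 cannot.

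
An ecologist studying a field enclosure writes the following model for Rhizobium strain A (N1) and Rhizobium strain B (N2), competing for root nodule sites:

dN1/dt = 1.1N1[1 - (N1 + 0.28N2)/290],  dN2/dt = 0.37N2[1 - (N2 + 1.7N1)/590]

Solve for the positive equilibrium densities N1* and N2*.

N1* ≈ 238, N2* ≈ 185

Setting both brackets to zero gives the nullclines N1 + 0.28N2 = 290 and 1.7N1 + N2 = 590.
Substituting N2 = 590 - 1.7N1 into the first: N1(1 - 0.28·1.7) = 290 - 0.28·590.
So N1* = 125/0.524 = 238, and then N2* = 590 - 1.7·238 = 185.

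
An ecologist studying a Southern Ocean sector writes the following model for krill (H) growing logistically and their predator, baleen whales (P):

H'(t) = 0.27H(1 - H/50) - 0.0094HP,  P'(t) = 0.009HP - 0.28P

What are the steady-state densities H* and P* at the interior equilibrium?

From dP/dt = 0 with P > 0: 0.009H* = 0.28, so H* = 31.1.
Substitute into dH/dt = 0: 0.27(1 - 31.1/50) = 0.0094P*.
The bracket is 0.378, giving P* = 0.102/0.0094 = 10.9.

H* ≈ 31.1, P* ≈ 10.9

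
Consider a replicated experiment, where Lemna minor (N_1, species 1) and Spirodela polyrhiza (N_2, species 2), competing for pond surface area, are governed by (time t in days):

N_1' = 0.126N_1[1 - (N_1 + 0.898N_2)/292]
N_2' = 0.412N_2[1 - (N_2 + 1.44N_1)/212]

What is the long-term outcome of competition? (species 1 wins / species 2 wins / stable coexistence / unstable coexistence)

Compare the nullcline intercepts: K1/α12 = 292/0.898 = 325 > K2 = 212; K2/α21 = 212/1.44 = 147 < K1 = 292.
Since the inequalities point opposite ways, species 1 can invade but species 2 cannot.

species 1 excludes species 2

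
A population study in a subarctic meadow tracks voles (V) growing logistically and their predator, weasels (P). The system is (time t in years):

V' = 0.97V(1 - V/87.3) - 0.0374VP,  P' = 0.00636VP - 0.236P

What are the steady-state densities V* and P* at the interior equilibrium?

V* ≈ 37.1, P* ≈ 14.9

From dP/dt = 0 with P > 0: 0.00636V* = 0.236, so V* = 37.1.
Substitute into dV/dt = 0: 0.97(1 - 37.1/87.3) = 0.0374P*.
The bracket is 0.575, giving P* = 0.558/0.0374 = 14.9.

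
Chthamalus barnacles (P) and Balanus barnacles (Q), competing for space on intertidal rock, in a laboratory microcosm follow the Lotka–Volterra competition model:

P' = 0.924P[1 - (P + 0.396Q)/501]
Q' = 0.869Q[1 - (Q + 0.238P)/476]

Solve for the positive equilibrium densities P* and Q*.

Setting both brackets to zero gives the nullclines P + 0.396Q = 501 and 0.238P + Q = 476.
Substituting Q = 476 - 0.238P into the first: P(1 - 0.396·0.238) = 501 - 0.396·476.
So P* = 313/0.906 = 345, and then Q* = 476 - 0.238·345 = 394.

P* ≈ 345, Q* ≈ 394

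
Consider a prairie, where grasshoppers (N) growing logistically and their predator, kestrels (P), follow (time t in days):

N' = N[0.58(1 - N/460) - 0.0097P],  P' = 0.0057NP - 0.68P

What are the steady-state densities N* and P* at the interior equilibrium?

From dP/dt = 0 with P > 0: 0.0057N* = 0.68, so N* = 119.
Substitute into dN/dt = 0: 0.58(1 - 119/460) = 0.0097P*.
The bracket is 0.741, giving P* = 0.43/0.0097 = 44.3.

N* ≈ 119, P* ≈ 44.3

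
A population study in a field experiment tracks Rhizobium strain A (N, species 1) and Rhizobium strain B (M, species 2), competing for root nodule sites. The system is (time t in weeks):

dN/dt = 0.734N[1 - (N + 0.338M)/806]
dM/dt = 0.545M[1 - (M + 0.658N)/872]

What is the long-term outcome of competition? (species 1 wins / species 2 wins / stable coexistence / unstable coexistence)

Compare the nullcline intercepts: K1/α12 = 806/0.338 = 2380 > K2 = 872; K2/α21 = 872/0.658 = 1330 > K1 = 806.
Since both inequalities hold, each species can invade when rare, so the interior equilibrium is stable.

stable coexistence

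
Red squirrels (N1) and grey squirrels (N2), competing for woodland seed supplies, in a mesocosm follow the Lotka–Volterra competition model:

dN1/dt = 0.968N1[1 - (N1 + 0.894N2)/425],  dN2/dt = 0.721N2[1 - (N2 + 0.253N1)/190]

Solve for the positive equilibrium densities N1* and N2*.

N1* ≈ 330, N2* ≈ 107

Setting both brackets to zero gives the nullclines N1 + 0.894N2 = 425 and 0.253N1 + N2 = 190.
Substituting N2 = 190 - 0.253N1 into the first: N1(1 - 0.894·0.253) = 425 - 0.894·190.
So N1* = 255/0.774 = 330, and then N2* = 190 - 0.253·330 = 107.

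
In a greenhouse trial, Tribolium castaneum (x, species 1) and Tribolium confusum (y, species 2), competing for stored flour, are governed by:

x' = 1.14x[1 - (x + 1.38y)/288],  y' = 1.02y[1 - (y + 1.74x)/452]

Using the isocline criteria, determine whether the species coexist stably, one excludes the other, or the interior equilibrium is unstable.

Compare the nullcline intercepts: K1/α12 = 288/1.38 = 209 < K2 = 452; K2/α21 = 452/1.74 = 260 < K1 = 288.
Since both are reversed, neither can invade when rare; the interior point is a saddle.

unstable coexistence (outcome depends on initial conditions)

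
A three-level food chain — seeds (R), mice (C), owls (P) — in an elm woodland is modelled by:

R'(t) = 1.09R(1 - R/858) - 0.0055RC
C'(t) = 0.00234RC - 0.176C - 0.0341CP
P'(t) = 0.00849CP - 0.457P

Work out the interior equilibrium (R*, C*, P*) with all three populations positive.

From dP/dt = 0: 0.00849C* = 0.457, so C* = 53.8.
From dR/dt = 0: 1.09(1 - R*/858) = 0.0055·53.8, giving R* = 858·(1 - 0.272) = 625.
From dC/dt = 0: 0.00234·625 - 0.176 = 0.0341P*, so P* = 1.29/0.0341 = 37.7.

R* ≈ 625, C* ≈ 53.8, P* ≈ 37.7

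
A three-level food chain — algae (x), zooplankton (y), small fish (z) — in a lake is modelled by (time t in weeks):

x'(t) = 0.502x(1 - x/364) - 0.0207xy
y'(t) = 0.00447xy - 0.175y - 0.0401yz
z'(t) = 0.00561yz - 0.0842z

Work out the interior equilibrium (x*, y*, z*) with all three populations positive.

x* ≈ 139, y* ≈ 15, z* ≈ 11.1

From dz/dt = 0: 0.00561y* = 0.0842, so y* = 15.
From dx/dt = 0: 0.502(1 - x*/364) = 0.0207·15, giving x* = 364·(1 - 0.619) = 139.
From dy/dt = 0: 0.00447·139 - 0.175 = 0.0401z*, so z* = 0.445/0.0401 = 11.1.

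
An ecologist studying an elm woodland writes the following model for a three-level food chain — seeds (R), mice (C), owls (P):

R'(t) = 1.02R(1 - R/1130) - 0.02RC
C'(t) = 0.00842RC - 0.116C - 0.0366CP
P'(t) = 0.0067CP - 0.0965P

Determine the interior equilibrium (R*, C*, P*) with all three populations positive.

From dP/dt = 0: 0.0067C* = 0.0965, so C* = 14.4.
From dR/dt = 0: 1.02(1 - R*/1130) = 0.02·14.4, giving R* = 1130·(1 - 0.282) = 811.
From dC/dt = 0: 0.00842·811 - 0.116 = 0.0366P*, so P* = 6.71/0.0366 = 183.

R* ≈ 811, C* ≈ 14.4, P* ≈ 183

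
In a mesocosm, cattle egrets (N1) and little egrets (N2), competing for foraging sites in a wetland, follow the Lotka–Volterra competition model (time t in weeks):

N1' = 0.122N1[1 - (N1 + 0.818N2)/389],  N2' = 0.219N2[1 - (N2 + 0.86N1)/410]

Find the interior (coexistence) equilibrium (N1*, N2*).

Setting both brackets to zero gives the nullclines N1 + 0.818N2 = 389 and 0.86N1 + N2 = 410.
Substituting N2 = 410 - 0.86N1 into the first: N1(1 - 0.818·0.86) = 389 - 0.818·410.
So N1* = 53.6/0.297 = 181, and then N2* = 410 - 0.86·181 = 254.

N1* ≈ 181, N2* ≈ 254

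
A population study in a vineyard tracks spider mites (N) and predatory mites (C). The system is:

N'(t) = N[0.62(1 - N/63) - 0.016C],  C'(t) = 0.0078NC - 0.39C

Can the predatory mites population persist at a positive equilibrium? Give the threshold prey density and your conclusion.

Threshold N = 50; K > 50, so yes, the predator persists.

The predator equation gives dC/dt > 0 only when N > 0.39/0.0078 = 50.
Without the predator, N → K = 63. Since 63 > 50, the predator can invade and persist.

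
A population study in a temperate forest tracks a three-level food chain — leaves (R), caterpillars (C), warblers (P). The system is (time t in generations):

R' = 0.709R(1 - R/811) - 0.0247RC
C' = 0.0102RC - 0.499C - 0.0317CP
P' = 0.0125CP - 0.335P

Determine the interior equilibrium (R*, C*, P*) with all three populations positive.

R* ≈ 53.8, C* ≈ 26.8, P* ≈ 1.57

From dP/dt = 0: 0.0125C* = 0.335, so C* = 26.8.
From dR/dt = 0: 0.709(1 - R*/811) = 0.0247·26.8, giving R* = 811·(1 - 0.934) = 53.8.
From dC/dt = 0: 0.0102·53.8 - 0.499 = 0.0317P*, so P* = 0.0498/0.0317 = 1.57.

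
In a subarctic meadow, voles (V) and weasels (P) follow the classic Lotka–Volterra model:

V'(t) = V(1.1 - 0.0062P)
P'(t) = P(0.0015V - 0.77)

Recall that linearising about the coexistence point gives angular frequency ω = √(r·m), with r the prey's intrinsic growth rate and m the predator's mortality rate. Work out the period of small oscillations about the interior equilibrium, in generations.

Here r = 1.1 and m = 0.77, so r·m = 0.847.
ω = √0.847 = 0.92 per generation, hence T = 2π/ω ≈ 6.83 generations.

T ≈ 6.83 generations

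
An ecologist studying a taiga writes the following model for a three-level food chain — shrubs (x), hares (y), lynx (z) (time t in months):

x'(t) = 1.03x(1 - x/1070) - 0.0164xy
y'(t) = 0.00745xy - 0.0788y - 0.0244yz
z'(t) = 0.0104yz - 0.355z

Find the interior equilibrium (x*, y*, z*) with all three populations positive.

From dz/dt = 0: 0.0104y* = 0.355, so y* = 34.1.
From dx/dt = 0: 1.03(1 - x*/1070) = 0.0164·34.1, giving x* = 1070·(1 - 0.544) = 488.
From dy/dt = 0: 0.00745·488 - 0.0788 = 0.0244z*, so z* = 3.56/0.0244 = 146.

x* ≈ 488, y* ≈ 34.1, z* ≈ 146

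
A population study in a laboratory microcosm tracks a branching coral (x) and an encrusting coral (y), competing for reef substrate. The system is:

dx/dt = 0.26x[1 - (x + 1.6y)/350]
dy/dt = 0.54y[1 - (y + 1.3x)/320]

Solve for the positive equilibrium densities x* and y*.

x* ≈ 150, y* ≈ 125

Setting both brackets to zero gives the nullclines x + 1.6y = 350 and 1.3x + y = 320.
Substituting y = 320 - 1.3x into the first: x(1 - 1.6·1.3) = 350 - 1.6·320.
So x* = -162/-1.08 = 150, and then y* = 320 - 1.3·150 = 125.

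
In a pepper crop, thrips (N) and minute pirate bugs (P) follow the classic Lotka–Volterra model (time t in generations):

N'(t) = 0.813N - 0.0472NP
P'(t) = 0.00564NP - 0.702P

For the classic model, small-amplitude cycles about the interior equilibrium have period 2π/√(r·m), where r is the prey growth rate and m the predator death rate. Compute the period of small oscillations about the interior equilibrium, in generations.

Here r = 0.813 and m = 0.702, so r·m = 0.571.
ω = √0.571 = 0.755 per generation, hence T = 2π/ω ≈ 8.32 generations.

T ≈ 8.32 generations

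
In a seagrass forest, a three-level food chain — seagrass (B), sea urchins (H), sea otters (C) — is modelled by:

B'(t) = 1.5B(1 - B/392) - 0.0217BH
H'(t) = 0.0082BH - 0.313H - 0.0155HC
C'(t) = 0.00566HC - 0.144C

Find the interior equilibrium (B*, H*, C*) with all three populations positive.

B* ≈ 248, H* ≈ 25.4, C* ≈ 111

From dC/dt = 0: 0.00566H* = 0.144, so H* = 25.4.
From dB/dt = 0: 1.5(1 - B*/392) = 0.0217·25.4, giving B* = 392·(1 - 0.368) = 248.
From dH/dt = 0: 0.0082·248 - 0.313 = 0.0155C*, so C* = 1.72/0.0155 = 111.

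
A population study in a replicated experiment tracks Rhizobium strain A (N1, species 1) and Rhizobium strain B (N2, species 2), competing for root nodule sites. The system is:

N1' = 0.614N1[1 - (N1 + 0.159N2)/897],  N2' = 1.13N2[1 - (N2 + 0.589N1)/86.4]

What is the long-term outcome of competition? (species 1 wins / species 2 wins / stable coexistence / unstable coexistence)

Compare the nullcline intercepts: K1/α12 = 897/0.159 = 5640 > K2 = 86.4; K2/α21 = 86.4/0.589 = 147 < K1 = 897.
Since the inequalities point opposite ways, species 1 can invade but species 2 cannot.

species 1 excludes species 2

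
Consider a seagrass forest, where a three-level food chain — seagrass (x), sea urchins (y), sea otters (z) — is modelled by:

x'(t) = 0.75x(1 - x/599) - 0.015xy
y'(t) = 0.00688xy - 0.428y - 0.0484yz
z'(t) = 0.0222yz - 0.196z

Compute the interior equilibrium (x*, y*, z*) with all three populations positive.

x* ≈ 493, y* ≈ 8.83, z* ≈ 61.3

From dz/dt = 0: 0.0222y* = 0.196, so y* = 8.83.
From dx/dt = 0: 0.75(1 - x*/599) = 0.015·8.83, giving x* = 599·(1 - 0.177) = 493.
From dy/dt = 0: 0.00688·493 - 0.428 = 0.0484z*, so z* = 2.97/0.0484 = 61.3.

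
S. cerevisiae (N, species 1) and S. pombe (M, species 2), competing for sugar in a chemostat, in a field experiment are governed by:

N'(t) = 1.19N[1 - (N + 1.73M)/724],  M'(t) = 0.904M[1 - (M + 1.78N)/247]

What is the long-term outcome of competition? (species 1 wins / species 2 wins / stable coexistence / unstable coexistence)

species 1 excludes species 2

Compare the nullcline intercepts: K1/α12 = 724/1.73 = 418 > K2 = 247; K2/α21 = 247/1.78 = 139 < K1 = 724.
Since the inequalities point opposite ways, species 1 can invade but species 2 cannot.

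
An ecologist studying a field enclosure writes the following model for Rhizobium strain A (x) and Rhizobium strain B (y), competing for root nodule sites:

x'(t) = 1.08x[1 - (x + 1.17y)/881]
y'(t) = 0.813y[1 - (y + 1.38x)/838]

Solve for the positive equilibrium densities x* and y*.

Setting both brackets to zero gives the nullclines x + 1.17y = 881 and 1.38x + y = 838.
Substituting y = 838 - 1.38x into the first: x(1 - 1.17·1.38) = 881 - 1.17·838.
So x* = -99.5/-0.615 = 162, and then y* = 838 - 1.38·162 = 615.

x* ≈ 162, y* ≈ 615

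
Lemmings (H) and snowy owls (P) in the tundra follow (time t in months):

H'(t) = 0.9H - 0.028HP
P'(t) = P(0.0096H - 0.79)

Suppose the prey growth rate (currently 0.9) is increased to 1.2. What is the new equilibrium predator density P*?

P* ≈ 42.9

At the interior fixed point, setting dH/dt = 0 with H > 0 fixes P* = (prey growth rate)/(HP coefficient) — independent of the other coefficients.
With the change, P* = 1.2/0.028 = 42.9; it rises from 32.1.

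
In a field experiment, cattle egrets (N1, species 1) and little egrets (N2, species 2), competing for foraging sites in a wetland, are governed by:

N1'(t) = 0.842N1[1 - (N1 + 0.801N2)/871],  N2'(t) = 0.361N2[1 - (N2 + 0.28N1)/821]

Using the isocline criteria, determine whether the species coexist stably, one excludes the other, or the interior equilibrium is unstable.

Compare the nullcline intercepts: K1/α12 = 871/0.801 = 1090 > K2 = 821; K2/α21 = 821/0.28 = 2930 > K1 = 871.
Since both inequalities hold, each species can invade when rare, so the interior equilibrium is stable.

stable coexistence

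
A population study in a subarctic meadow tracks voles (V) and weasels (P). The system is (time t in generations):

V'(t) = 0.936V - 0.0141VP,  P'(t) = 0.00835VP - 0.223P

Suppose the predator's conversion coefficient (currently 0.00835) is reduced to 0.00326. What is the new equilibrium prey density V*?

At the interior fixed point, setting dP/dt = 0 with P > 0 fixes V* = (predator death rate)/(VP coefficient) — independent of the other coefficients.
With the change, V* = 0.223/0.00326 = 68.4; it rises from 26.7.

V* ≈ 68.4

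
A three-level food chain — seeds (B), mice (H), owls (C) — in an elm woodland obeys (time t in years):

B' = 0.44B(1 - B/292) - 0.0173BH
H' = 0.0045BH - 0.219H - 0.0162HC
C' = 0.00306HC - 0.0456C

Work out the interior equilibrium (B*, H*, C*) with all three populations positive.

B* ≈ 121, H* ≈ 14.9, C* ≈ 20.1

From dC/dt = 0: 0.00306H* = 0.0456, so H* = 14.9.
From dB/dt = 0: 0.44(1 - B*/292) = 0.0173·14.9, giving B* = 292·(1 - 0.586) = 121.
From dH/dt = 0: 0.0045·121 - 0.219 = 0.0162C*, so C* = 0.325/0.0162 = 20.1.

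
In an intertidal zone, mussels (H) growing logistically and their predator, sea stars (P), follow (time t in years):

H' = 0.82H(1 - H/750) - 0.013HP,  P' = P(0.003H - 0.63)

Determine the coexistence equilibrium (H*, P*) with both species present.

H* ≈ 210, P* ≈ 45.4

From dP/dt = 0 with P > 0: 0.003H* = 0.63, so H* = 210.
Substitute into dH/dt = 0: 0.82(1 - 210/750) = 0.013P*.
The bracket is 0.72, giving P* = 0.59/0.013 = 45.4.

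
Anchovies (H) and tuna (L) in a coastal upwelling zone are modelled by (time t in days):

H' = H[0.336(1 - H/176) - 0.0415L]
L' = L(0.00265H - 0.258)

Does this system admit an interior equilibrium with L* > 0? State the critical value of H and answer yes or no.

Threshold H = 97.4; K > 97.4, so yes, the predator persists.

The predator equation gives dL/dt > 0 only when H > 0.258/0.00265 = 97.4.
Without the predator, H → K = 176. Since 176 > 97.4, the predator can invade and persist.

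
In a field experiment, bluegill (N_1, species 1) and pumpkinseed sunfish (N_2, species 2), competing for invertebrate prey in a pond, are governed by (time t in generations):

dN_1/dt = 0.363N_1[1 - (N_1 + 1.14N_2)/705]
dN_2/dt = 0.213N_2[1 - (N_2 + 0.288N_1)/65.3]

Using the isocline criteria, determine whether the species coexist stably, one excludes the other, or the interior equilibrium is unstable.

species 1 excludes species 2

Compare the nullcline intercepts: K1/α12 = 705/1.14 = 618 > K2 = 65.3; K2/α21 = 65.3/0.288 = 227 < K1 = 705.
Since the inequalities point opposite ways, species 1 can invade but species 2 cannot.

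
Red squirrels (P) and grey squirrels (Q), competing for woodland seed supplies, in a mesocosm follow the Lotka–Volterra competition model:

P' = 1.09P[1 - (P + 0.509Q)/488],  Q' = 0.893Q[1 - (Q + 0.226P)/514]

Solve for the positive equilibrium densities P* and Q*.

Setting both brackets to zero gives the nullclines P + 0.509Q = 488 and 0.226P + Q = 514.
Substituting Q = 514 - 0.226P into the first: P(1 - 0.509·0.226) = 488 - 0.509·514.
So P* = 226/0.885 = 256, and then Q* = 514 - 0.226·256 = 456.

P* ≈ 256, Q* ≈ 456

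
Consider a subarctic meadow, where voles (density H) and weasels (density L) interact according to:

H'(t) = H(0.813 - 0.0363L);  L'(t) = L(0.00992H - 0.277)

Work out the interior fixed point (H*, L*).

Set dL/dt = 0 with L > 0: 0.00992H - 0.277 = 0, so H* = 0.277/0.00992 = 27.9.
Set dH/dt = 0 with H > 0: 0.813 - 0.0363L = 0, so L* = 0.813/0.0363 = 22.4.

H* ≈ 27.9, L* ≈ 22.4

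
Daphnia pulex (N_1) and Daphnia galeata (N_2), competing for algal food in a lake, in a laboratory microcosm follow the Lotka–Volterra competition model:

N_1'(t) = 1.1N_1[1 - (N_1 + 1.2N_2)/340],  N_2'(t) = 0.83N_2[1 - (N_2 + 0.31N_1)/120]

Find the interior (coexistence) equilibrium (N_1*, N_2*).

Setting both brackets to zero gives the nullclines N_1 + 1.2N_2 = 340 and 0.31N_1 + N_2 = 120.
Substituting N_2 = 120 - 0.31N_1 into the first: N_1(1 - 1.2·0.31) = 340 - 1.2·120.
So N_1* = 196/0.628 = 312, and then N_2* = 120 - 0.31·312 = 23.2.

N_1* ≈ 312, N_2* ≈ 23.2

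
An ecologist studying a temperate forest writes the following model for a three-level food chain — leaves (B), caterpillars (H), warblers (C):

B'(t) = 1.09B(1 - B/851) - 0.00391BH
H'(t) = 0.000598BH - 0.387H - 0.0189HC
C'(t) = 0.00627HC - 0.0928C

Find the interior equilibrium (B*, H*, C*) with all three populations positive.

B* ≈ 806, H* ≈ 14.8, C* ≈ 5.02

From dC/dt = 0: 0.00627H* = 0.0928, so H* = 14.8.
From dB/dt = 0: 1.09(1 - B*/851) = 0.00391·14.8, giving B* = 851·(1 - 0.0531) = 806.
From dH/dt = 0: 0.000598·806 - 0.387 = 0.0189C*, so C* = 0.0949/0.0189 = 5.02.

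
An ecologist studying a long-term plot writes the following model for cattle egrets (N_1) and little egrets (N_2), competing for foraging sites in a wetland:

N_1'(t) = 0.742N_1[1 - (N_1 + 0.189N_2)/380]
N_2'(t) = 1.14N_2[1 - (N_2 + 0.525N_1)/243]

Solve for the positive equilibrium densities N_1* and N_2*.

N_1* ≈ 371, N_2* ≈ 48.3

Setting both brackets to zero gives the nullclines N_1 + 0.189N_2 = 380 and 0.525N_1 + N_2 = 243.
Substituting N_2 = 243 - 0.525N_1 into the first: N_1(1 - 0.189·0.525) = 380 - 0.189·243.
So N_1* = 334/0.901 = 371, and then N_2* = 243 - 0.525·371 = 48.3.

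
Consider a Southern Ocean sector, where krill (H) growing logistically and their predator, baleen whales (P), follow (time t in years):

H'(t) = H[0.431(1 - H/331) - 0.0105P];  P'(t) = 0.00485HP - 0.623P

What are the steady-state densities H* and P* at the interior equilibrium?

From dP/dt = 0 with P > 0: 0.00485H* = 0.623, so H* = 128.
Substitute into dH/dt = 0: 0.431(1 - 128/331) = 0.0105P*.
The bracket is 0.612, giving P* = 0.264/0.0105 = 25.1.

H* ≈ 128, P* ≈ 25.1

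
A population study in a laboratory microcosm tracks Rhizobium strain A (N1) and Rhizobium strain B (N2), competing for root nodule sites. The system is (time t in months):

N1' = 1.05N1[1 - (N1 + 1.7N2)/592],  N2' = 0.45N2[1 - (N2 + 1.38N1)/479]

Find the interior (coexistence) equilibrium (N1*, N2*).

N1* ≈ 165, N2* ≈ 251

Setting both brackets to zero gives the nullclines N1 + 1.7N2 = 592 and 1.38N1 + N2 = 479.
Substituting N2 = 479 - 1.38N1 into the first: N1(1 - 1.7·1.38) = 592 - 1.7·479.
So N1* = -222/-1.35 = 165, and then N2* = 479 - 1.38·165 = 251.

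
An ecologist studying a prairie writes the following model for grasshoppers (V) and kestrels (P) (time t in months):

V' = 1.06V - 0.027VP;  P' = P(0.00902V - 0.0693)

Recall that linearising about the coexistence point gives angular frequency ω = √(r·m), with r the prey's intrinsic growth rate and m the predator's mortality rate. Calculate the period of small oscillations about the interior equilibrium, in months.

Here r = 1.06 and m = 0.0693, so r·m = 0.0735.
ω = √0.0735 = 0.271 per month, hence T = 2π/ω ≈ 23.2 months.

T ≈ 23.2 months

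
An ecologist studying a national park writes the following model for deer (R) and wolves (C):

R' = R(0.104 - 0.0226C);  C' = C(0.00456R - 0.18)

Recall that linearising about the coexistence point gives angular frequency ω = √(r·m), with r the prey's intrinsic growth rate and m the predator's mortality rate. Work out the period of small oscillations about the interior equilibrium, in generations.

Here r = 0.104 and m = 0.18, so r·m = 0.0187.
ω = √0.0187 = 0.137 per generation, hence T = 2π/ω ≈ 45.9 generations.

T ≈ 45.9 generations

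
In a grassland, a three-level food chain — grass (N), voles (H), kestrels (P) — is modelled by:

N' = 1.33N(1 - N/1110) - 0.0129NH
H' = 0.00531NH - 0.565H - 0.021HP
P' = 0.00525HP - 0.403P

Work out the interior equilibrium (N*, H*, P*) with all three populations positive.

From dP/dt = 0: 0.00525H* = 0.403, so H* = 76.8.
From dN/dt = 0: 1.33(1 - N*/1110) = 0.0129·76.8, giving N* = 1110·(1 - 0.745) = 284.
From dH/dt = 0: 0.00531·284 - 0.565 = 0.021P*, so P* = 0.941/0.021 = 44.8.

N* ≈ 284, H* ≈ 76.8, P* ≈ 44.8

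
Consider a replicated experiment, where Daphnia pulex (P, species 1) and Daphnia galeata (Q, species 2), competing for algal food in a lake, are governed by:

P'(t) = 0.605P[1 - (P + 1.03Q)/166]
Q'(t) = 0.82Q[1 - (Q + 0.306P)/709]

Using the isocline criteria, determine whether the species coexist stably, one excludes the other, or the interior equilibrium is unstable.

species 2 excludes species 1

Compare the nullcline intercepts: K1/α12 = 166/1.03 = 161 < K2 = 709; K2/α21 = 709/0.306 = 2320 > K1 = 166.
Since the inequalities point opposite ways, species 2 can invade but species 1 cannot.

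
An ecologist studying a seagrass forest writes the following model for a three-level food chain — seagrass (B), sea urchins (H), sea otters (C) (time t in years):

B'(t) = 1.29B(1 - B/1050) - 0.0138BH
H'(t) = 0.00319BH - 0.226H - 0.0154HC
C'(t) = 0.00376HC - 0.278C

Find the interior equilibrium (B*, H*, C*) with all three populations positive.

From dC/dt = 0: 0.00376H* = 0.278, so H* = 73.9.
From dB/dt = 0: 1.29(1 - B*/1050) = 0.0138·73.9, giving B* = 1050·(1 - 0.791) = 220.
From dH/dt = 0: 0.00319·220 - 0.226 = 0.0154C*, so C* = 0.474/0.0154 = 30.8.

B* ≈ 220, H* ≈ 73.9, C* ≈ 30.8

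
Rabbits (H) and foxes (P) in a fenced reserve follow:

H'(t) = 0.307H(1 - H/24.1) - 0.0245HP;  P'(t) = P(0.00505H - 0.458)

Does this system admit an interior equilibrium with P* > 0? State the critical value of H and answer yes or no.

The predator equation gives dP/dt > 0 only when H > 0.458/0.00505 = 90.7.
Without the predator, H → K = 24.1. Since 24.1 < 90.7, the predator cannot invade.

Threshold H = 90.7; K < 90.7, so no, the predator goes extinct.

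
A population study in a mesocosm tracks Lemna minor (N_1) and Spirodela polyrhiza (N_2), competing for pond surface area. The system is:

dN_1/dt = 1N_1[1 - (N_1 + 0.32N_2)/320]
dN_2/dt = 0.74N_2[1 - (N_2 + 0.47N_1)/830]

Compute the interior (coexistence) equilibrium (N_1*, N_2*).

N_1* ≈ 64, N_2* ≈ 800

Setting both brackets to zero gives the nullclines N_1 + 0.32N_2 = 320 and 0.47N_1 + N_2 = 830.
Substituting N_2 = 830 - 0.47N_1 into the first: N_1(1 - 0.32·0.47) = 320 - 0.32·830.
So N_1* = 54.4/0.85 = 64, and then N_2* = 830 - 0.47·64 = 800.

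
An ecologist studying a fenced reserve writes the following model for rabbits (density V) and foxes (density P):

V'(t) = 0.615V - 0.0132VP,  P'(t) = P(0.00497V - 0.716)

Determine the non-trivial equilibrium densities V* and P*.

Set dP/dt = 0 with P > 0: 0.00497V - 0.716 = 0, so V* = 0.716/0.00497 = 144.
Set dV/dt = 0 with V > 0: 0.615 - 0.0132P = 0, so P* = 0.615/0.0132 = 46.6.

V* ≈ 144, P* ≈ 46.6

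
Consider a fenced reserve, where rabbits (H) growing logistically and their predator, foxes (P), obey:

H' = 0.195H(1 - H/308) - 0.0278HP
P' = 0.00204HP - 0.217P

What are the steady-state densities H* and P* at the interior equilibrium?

H* ≈ 106, P* ≈ 4.59

From dP/dt = 0 with P > 0: 0.00204H* = 0.217, so H* = 106.
Substitute into dH/dt = 0: 0.195(1 - 106/308) = 0.0278P*.
The bracket is 0.655, giving P* = 0.128/0.0278 = 4.59.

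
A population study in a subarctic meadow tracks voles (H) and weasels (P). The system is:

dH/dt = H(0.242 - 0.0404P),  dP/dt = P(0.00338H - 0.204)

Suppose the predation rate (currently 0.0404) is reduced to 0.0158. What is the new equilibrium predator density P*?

At the interior fixed point, setting dH/dt = 0 with H > 0 fixes P* = (prey growth rate)/(HP coefficient) — independent of the other coefficients.
With the change, P* = 0.242/0.0158 = 15.3; it rises from 5.99.

P* ≈ 15.3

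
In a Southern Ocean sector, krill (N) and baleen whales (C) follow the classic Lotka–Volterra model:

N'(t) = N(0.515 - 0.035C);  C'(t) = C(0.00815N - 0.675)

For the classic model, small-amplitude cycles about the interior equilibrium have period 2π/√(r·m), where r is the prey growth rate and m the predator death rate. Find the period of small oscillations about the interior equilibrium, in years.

T ≈ 10.7 years

Here r = 0.515 and m = 0.675, so r·m = 0.348.
ω = √0.348 = 0.59 per year, hence T = 2π/ω ≈ 10.7 years.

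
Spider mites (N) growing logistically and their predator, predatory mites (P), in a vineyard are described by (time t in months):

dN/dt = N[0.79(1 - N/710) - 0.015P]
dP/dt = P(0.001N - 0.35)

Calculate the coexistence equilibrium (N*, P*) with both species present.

N* ≈ 350, P* ≈ 26.7

From dP/dt = 0 with P > 0: 0.001N* = 0.35, so N* = 350.
Substitute into dN/dt = 0: 0.79(1 - 350/710) = 0.015P*.
The bracket is 0.507, giving P* = 0.401/0.015 = 26.7.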